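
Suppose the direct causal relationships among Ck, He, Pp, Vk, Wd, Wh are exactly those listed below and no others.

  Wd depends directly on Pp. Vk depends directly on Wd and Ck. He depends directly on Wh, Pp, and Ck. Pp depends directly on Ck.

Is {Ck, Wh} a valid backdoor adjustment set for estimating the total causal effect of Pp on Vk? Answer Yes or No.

Yes

Backdoor paths from Pp to Vk (paths whose first edge points into Pp):
  P1: Pp <- Ck -> Vk
Condition 1 (no descendant of Pp in the set): holds — descendants of Pp are {He, Vk, Wd}; none are in {Ck, Wh}.
Condition 2 (every backdoor path blocked by {Ck, Wh}):
  P1: blocked at fork node Ck ∈ conditioning set.
{Ck, Wh} satisfies the backdoor criterion.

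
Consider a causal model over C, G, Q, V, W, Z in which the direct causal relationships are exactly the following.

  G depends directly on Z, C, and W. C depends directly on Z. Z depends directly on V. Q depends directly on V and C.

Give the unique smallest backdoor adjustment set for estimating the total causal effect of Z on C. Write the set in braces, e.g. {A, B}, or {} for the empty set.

Variables eligible for adjustment (non-descendants of Z, excluding Z and C): {V, W}.
Backdoor paths from Z to C:
  P1: Z <- V -> Q <- C
Each backdoor path contains an unconditioned collider, so every path is already blocked with the empty conditioning set:
  P1: blocked at collider Q (neither it nor any descendant is in the conditioning set).
The empty set is therefore the unique smallest valid set.

{}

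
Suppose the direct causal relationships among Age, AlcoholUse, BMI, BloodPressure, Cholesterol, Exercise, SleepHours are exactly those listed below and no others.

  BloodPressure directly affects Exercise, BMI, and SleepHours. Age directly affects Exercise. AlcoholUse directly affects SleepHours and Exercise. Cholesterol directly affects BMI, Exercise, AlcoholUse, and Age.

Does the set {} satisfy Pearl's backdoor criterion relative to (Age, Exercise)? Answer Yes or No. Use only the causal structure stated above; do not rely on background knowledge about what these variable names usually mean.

No

Backdoor paths from Age to Exercise (paths whose first edge points into Age):
  P1: Age <- Cholesterol -> AlcoholUse -> SleepHours <- BloodPressure -> Exercise
  P2: Age <- Cholesterol -> AlcoholUse -> Exercise
  P3: Age <- Cholesterol -> BMI <- BloodPressure -> SleepHours <- AlcoholUse -> Exercise
  P4: Age <- Cholesterol -> BMI <- BloodPressure -> Exercise
  P5: Age <- Cholesterol -> Exercise
Condition 1 (no descendant of Age in the set): holds — descendants of Age are {Exercise}; none are in {}.
Condition 2 (every backdoor path blocked by {}):
  P1: blocked at collider SleepHours (neither it nor any descendant is in the conditioning set).
  P2: open — no interior node is in the conditioning set.
  P3: blocked at collider BMI (neither it nor any descendant is in the conditioning set).
  P4: blocked at collider BMI (neither it nor any descendant is in the conditioning set).
  P5: open — no interior node is in the conditioning set.
{} does not satisfy the backdoor criterion.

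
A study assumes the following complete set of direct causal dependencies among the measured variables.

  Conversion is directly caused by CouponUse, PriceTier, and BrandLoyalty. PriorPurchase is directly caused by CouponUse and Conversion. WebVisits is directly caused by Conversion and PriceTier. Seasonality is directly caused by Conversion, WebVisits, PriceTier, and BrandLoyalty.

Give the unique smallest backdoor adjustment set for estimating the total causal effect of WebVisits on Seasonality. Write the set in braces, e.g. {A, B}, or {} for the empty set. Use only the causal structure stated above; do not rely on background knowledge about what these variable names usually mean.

Variables eligible for adjustment (non-descendants of WebVisits, excluding WebVisits and Seasonality): {BrandLoyalty, Conversion, CouponUse, PriceTier, PriorPurchase}.
Backdoor paths from WebVisits to Seasonality:
  P1: WebVisits <- PriceTier -> Conversion <- BrandLoyalty -> Seasonality
  P2: WebVisits <- PriceTier -> Conversion -> Seasonality
  P3: WebVisits <- PriceTier -> Seasonality
  P4: WebVisits <- Conversion <- PriceTier -> Seasonality
  P5: WebVisits <- Conversion <- BrandLoyalty -> Seasonality
  P6: WebVisits <- Conversion -> Seasonality
The empty set is not sufficient: P2 (WebVisits <- PriceTier -> Conversion -> Seasonality) has no collider blocking it and no conditioned non-collider, so it is open.
Try {Conversion, PriceTier}:
  P1: blocked at fork node PriceTier ∈ conditioning set.
  P2: blocked at fork node PriceTier ∈ conditioning set.
  P3: blocked at fork node PriceTier ∈ conditioning set.
  P4: blocked at chain node Conversion ∈ conditioning set.
  P5: blocked at chain node Conversion ∈ conditioning set.
  P6: blocked at fork node Conversion ∈ conditioning set.
{Conversion, PriceTier} contains no descendant of WebVisits and blocks every backdoor path.
Every element of {Conversion, PriceTier} is needed (dropping Conversion leaves P5 open; dropping PriceTier leaves P1 open), so no proper subset is valid.
Among all size-2 subsets of the eligible variables, only {Conversion, PriceTier} blocks every backdoor path, so it is the unique smallest valid adjustment set.

{Conversion, PriceTier}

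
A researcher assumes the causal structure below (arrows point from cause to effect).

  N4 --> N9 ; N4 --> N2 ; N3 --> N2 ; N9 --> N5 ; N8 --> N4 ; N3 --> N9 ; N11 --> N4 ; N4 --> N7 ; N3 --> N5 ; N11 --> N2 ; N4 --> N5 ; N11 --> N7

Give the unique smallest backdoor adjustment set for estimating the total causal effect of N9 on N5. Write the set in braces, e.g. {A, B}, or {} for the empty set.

{N3, N4}

Variables eligible for adjustment (non-descendants of N9, excluding N9 and N5): {N11, N2, N3, N4, N7, N8}.
Backdoor paths from N9 to N5:
  P1: N9 <- N3 -> N5
  P2: N9 <- N3 -> N2 <- N11 -> N4 -> N5
  P3: N9 <- N3 -> N2 <- N11 -> N7 <- N4 -> N5
  P4: N9 <- N3 -> N2 <- N4 -> N5
  P5: N9 <- N4 <- N11 -> N2 <- N3 -> N5
  P6: N9 <- N4 -> N7 <- N11 -> N2 <- N3 -> N5
  P7: N9 <- N4 -> N5
  P8: N9 <- N4 -> N2 <- N3 -> N5
The empty set is not sufficient: P1 (N9 <- N3 -> N5) has no collider blocking it and no conditioned non-collider, so it is open.
Try {N3, N4}:
  P1: blocked at fork node N3 ∈ conditioning set.
  P2: blocked at fork node N3 ∈ conditioning set.
  P3: blocked at fork node N3 ∈ conditioning set.
  P4: blocked at fork node N3 ∈ conditioning set.
  P5: blocked at chain node N4 ∈ conditioning set.
  P6: blocked at fork node N4 ∈ conditioning set.
  P7: blocked at fork node N4 ∈ conditioning set.
  P8: blocked at fork node N4 ∈ conditioning set.
{N3, N4} contains no descendant of N9 and blocks every backdoor path.
Every element of {N3, N4} is needed (dropping N3 leaves P1 open; dropping N4 leaves P7 open), so no proper subset is valid.
Among all size-2 subsets of the eligible variables, only {N3, N4} blocks every backdoor path, so it is the unique smallest valid adjustment set.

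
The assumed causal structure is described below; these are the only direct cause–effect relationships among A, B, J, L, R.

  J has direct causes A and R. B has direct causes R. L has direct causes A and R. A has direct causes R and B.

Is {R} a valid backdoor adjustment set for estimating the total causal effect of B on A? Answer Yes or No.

Yes

Backdoor paths from B to A (paths whose first edge points into B):
  P1: B <- R -> A
  P2: B <- R -> L <- A
  P3: B <- R -> J <- A
Condition 1 (no descendant of B in the set): holds — descendants of B are {A, J, L}; none are in {R}.
Condition 2 (every backdoor path blocked by {R}):
  P1: blocked at fork node R ∈ conditioning set.
  P2: blocked at fork node R ∈ conditioning set.
  P3: blocked at fork node R ∈ conditioning set.
{R} satisfies the backdoor criterion.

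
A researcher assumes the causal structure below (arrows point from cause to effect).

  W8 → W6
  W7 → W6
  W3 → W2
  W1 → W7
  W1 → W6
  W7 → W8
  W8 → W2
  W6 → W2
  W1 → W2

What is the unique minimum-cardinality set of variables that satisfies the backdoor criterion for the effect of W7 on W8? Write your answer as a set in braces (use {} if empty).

{}

Variables eligible for adjustment (non-descendants of W7, excluding W7 and W8): {W1, W3}.
Backdoor paths from W7 to W8:
  P1: W7 <- W1 -> W6 <- W8
  P2: W7 <- W1 -> W6 -> W2 <- W8
  P3: W7 <- W1 -> W2 <- W8
  P4: W7 <- W1 -> W2 <- W6 <- W8
Each backdoor path contains an unconditioned collider, so every path is already blocked with the empty conditioning set:
  P1: blocked at collider W6 (neither it nor any descendant is in the conditioning set).
  P2: blocked at collider W2 (neither it nor any descendant is in the conditioning set).
  P3: blocked at collider W2 (neither it nor any descendant is in the conditioning set).
  P4: blocked at collider W2 (neither it nor any descendant is in the conditioning set).
The empty set is therefore the unique smallest valid set.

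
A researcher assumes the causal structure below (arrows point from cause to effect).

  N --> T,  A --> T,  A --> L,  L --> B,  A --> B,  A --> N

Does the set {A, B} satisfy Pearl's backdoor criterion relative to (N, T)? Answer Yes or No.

Backdoor paths from N to T (paths whose first edge points into N):
  P1: N <- A -> T
Condition 1 (no descendant of N in the set): holds — descendants of N are {T}; none are in {A, B}.
Condition 2 (every backdoor path blocked by {A, B}):
  P1: blocked at fork node A ∈ conditioning set.
{A, B} satisfies the backdoor criterion.

Yes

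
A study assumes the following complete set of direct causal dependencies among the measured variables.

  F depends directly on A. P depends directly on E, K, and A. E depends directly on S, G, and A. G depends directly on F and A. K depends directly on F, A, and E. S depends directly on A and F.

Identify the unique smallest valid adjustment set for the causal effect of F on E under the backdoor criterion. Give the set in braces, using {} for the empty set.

Variables eligible for adjustment (non-descendants of F, excluding F and E): {A}.
Backdoor paths from F to E:
  P1: F <- A -> G -> E
  P2: F <- A -> S -> E
  P3: F <- A -> E
  P4: F <- A -> K <- E
  P5: F <- A -> K -> P <- E
  P6: F <- A -> P <- E
  P7: F <- A -> P <- K <- E
The empty set is not sufficient: P1 (F <- A -> G -> E) has no collider blocking it and no conditioned non-collider, so it is open.
Try {A}:
  P1: blocked at fork node A ∈ conditioning set.
  P2: blocked at fork node A ∈ conditioning set.
  P3: blocked at fork node A ∈ conditioning set.
  P4: blocked at fork node A ∈ conditioning set.
  P5: blocked at fork node A ∈ conditioning set.
  P6: blocked at fork node A ∈ conditioning set.
  P7: blocked at fork node A ∈ conditioning set.
{A} contains no descendant of F and blocks every backdoor path.
{A} is the unique smallest valid adjustment set.

{A}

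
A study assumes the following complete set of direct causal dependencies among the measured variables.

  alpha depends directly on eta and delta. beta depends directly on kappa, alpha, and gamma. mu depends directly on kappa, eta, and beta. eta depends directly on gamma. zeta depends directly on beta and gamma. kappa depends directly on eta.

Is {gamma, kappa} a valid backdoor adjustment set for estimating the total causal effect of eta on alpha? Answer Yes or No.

No

Backdoor paths from eta to alpha (paths whose first edge points into eta):
  P1: eta <- gamma -> beta <- alpha
  P2: eta <- gamma -> zeta <- beta <- alpha
Condition 1 (no descendant of eta in the set): FAILS — kappa is a descendant of eta.
Condition 2 (every backdoor path blocked by {gamma, kappa}):
  P1: blocked at fork node gamma ∈ conditioning set.
  P2: blocked at fork node gamma ∈ conditioning set.
{gamma, kappa} does not satisfy the backdoor criterion.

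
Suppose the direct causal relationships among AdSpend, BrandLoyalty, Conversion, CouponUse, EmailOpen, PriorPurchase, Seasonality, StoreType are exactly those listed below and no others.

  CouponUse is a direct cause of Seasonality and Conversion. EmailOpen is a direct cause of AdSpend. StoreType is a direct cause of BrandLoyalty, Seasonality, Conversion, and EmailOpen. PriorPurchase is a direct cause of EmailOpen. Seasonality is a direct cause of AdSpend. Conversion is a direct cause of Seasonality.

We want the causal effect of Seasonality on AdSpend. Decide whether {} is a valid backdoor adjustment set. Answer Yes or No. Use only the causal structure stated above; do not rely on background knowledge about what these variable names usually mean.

No

Backdoor paths from Seasonality to AdSpend (paths whose first edge points into Seasonality):
  P1: Seasonality <- CouponUse -> Conversion <- StoreType -> EmailOpen -> AdSpend
  P2: Seasonality <- StoreType -> EmailOpen -> AdSpend
  P3: Seasonality <- Conversion <- StoreType -> EmailOpen -> AdSpend
Condition 1 (no descendant of Seasonality in the set): holds — descendants of Seasonality are {AdSpend}; none are in {}.
Condition 2 (every backdoor path blocked by {}):
  P1: blocked at collider Conversion (neither it nor any descendant is in the conditioning set).
  P2: open — no interior node is in the conditioning set.
  P3: open — no interior node is in the conditioning set.
{} does not satisfy the backdoor criterion.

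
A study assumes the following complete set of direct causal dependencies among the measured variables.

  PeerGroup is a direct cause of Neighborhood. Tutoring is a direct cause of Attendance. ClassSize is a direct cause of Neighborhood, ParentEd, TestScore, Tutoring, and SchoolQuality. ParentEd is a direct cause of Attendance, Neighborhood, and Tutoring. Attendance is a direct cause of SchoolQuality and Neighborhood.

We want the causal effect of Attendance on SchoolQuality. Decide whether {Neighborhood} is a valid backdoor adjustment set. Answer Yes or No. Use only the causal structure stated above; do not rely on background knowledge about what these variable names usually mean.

No

Backdoor paths from Attendance to SchoolQuality (paths whose first edge points into Attendance):
  P1: Attendance <- ParentEd <- ClassSize -> SchoolQuality
  P2: Attendance <- ParentEd -> Tutoring <- ClassSize -> SchoolQuality
  P3: Attendance <- ParentEd -> Neighborhood <- ClassSize -> SchoolQuality
  P4: Attendance <- Tutoring <- ClassSize -> SchoolQuality
  P5: Attendance <- Tutoring <- ParentEd <- ClassSize -> SchoolQuality
  P6: Attendance <- Tutoring <- ParentEd -> Neighborhood <- ClassSize -> SchoolQuality
Condition 1 (no descendant of Attendance in the set): FAILS — Neighborhood is a descendant of Attendance.
Condition 2 (every backdoor path blocked by {Neighborhood}):
  P1: open — no interior node is in the conditioning set.
  P2: open — collider(s) Tutoring are conditioned on (or have a conditioned descendant) and no non-collider on the path is in the set.
  P3: open — collider(s) Neighborhood are conditioned on (or have a conditioned descendant) and no non-collider on the path is in the set.
  P4: open — no interior node is in the conditioning set.
  P5: open — no interior node is in the conditioning set.
  P6: open — collider(s) Neighborhood are conditioned on (or have a conditioned descendant) and no non-collider on the path is in the set.
{Neighborhood} does not satisfy the backdoor criterion.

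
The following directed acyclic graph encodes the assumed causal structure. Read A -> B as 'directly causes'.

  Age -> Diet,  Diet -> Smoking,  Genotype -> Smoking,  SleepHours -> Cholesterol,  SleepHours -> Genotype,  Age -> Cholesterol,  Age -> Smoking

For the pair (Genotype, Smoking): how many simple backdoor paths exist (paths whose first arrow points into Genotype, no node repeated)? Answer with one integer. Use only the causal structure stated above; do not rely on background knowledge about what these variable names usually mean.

A backdoor path from Genotype to Smoking is any simple undirected path whose first edge points into Genotype (i.e. leaves Genotype via a parent).
Parents of Genotype: {SleepHours}.
Enumerating:
  P1: Genotype <- SleepHours -> Cholesterol <- Age -> Diet -> Smoking
  P2: Genotype <- SleepHours -> Cholesterol <- Age -> Smoking
That exhausts the simple backdoor paths. Count: 2.

2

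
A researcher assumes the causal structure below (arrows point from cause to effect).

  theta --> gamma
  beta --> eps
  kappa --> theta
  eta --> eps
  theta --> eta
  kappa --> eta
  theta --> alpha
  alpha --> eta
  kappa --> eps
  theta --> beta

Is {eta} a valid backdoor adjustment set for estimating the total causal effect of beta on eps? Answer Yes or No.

Backdoor paths from beta to eps (paths whose first edge points into beta):
  P1: beta <- theta <- kappa -> eta -> eps
  P2: beta <- theta <- kappa -> eps
  P3: beta <- theta -> alpha -> eta <- kappa -> eps
  P4: beta <- theta -> alpha -> eta -> eps
  P5: beta <- theta -> eta <- kappa -> eps
  P6: beta <- theta -> eta -> eps
Condition 1 (no descendant of beta in the set): holds — descendants of beta are {eps}; none are in {eta}.
Condition 2 (every backdoor path blocked by {eta}):
  P1: blocked at chain node eta ∈ conditioning set.
  P2: open — no interior node is in the conditioning set.
  P3: open — collider(s) eta are conditioned on (or have a conditioned descendant) and no non-collider on the path is in the set.
  P4: blocked at chain node eta ∈ conditioning set.
  P5: open — collider(s) eta are conditioned on (or have a conditioned descendant) and no non-collider on the path is in the set.
  P6: blocked at chain node eta ∈ conditioning set.
{eta} does not satisfy the backdoor criterion.

No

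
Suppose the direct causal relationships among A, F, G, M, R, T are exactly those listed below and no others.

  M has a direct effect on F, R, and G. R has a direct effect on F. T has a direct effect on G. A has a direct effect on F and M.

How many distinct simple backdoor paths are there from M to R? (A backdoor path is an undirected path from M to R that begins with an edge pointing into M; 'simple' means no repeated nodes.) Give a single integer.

A backdoor path from M to R is any simple undirected path whose first edge points into M (i.e. leaves M via a parent).
Parents of M: {A}.
Enumerating:
  P1: M <- A -> F <- R
That exhausts the simple backdoor paths. Count: 1.

1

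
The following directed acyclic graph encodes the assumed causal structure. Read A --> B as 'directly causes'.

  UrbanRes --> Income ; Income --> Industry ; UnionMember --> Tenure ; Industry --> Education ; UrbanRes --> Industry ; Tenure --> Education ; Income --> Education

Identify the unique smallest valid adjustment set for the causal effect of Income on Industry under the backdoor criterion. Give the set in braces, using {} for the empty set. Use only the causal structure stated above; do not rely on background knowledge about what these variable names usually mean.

Variables eligible for adjustment (non-descendants of Income, excluding Income and Industry): {Tenure, UnionMember, UrbanRes}.
Backdoor paths from Income to Industry:
  P1: Income <- UrbanRes -> Industry
The empty set is not sufficient: P1 (Income <- UrbanRes -> Industry) has no collider blocking it and no conditioned non-collider, so it is open.
Try {UrbanRes}:
  P1: blocked at fork node UrbanRes ∈ conditioning set.
{UrbanRes} contains no descendant of Income and blocks every backdoor path.
No other singleton works — e.g. {UnionMember} leaves P1 open — so {UrbanRes} is the unique smallest valid adjustment set.

{UrbanRes}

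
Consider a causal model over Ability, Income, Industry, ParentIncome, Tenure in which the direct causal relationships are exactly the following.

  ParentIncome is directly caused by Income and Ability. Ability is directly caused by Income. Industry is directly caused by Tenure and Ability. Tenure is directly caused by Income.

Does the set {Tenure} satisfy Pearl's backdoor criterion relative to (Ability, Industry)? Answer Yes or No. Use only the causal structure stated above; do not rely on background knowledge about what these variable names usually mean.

Backdoor paths from Ability to Industry (paths whose first edge points into Ability):
  P1: Ability <- Income -> Tenure -> Industry
Condition 1 (no descendant of Ability in the set): holds — descendants of Ability are {Industry, ParentIncome}; none are in {Tenure}.
Condition 2 (every backdoor path blocked by {Tenure}):
  P1: blocked at chain node Tenure ∈ conditioning set.
{Tenure} satisfies the backdoor criterion.

Yes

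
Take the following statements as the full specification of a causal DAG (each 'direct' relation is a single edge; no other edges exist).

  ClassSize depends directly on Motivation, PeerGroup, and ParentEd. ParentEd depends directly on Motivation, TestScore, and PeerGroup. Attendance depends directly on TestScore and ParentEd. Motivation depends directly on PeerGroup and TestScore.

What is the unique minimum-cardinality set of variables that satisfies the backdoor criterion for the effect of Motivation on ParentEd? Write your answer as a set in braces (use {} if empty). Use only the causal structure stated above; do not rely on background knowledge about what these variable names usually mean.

Variables eligible for adjustment (non-descendants of Motivation, excluding Motivation and ParentEd): {PeerGroup, TestScore}.
Backdoor paths from Motivation to ParentEd:
  P1: Motivation <- TestScore -> ParentEd
  P2: Motivation <- TestScore -> Attendance <- ParentEd
  P3: Motivation <- PeerGroup -> ParentEd
  P4: Motivation <- PeerGroup -> ClassSize <- ParentEd
The empty set is not sufficient: P1 (Motivation <- TestScore -> ParentEd) has no collider blocking it and no conditioned non-collider, so it is open.
Try {PeerGroup, TestScore}:
  P1: blocked at fork node TestScore ∈ conditioning set.
  P2: blocked at fork node TestScore ∈ conditioning set.
  P3: blocked at fork node PeerGroup ∈ conditioning set.
  P4: blocked at fork node PeerGroup ∈ conditioning set.
{PeerGroup, TestScore} contains no descendant of Motivation and blocks every backdoor path.
Every element of {PeerGroup, TestScore} is needed (dropping PeerGroup leaves P3 open; dropping TestScore leaves P1 open), so no proper subset is valid.
Among all size-2 subsets of the eligible variables, only {PeerGroup, TestScore} blocks every backdoor path, so it is the unique smallest valid adjustment set.

{PeerGroup, TestScore}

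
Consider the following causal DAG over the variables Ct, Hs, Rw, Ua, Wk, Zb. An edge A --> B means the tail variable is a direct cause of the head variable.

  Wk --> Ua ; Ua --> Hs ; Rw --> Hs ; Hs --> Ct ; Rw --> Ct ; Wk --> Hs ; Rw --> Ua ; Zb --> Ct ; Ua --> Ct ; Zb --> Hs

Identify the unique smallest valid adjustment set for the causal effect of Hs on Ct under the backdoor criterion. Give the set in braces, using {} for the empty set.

Variables eligible for adjustment (non-descendants of Hs, excluding Hs and Ct): {Rw, Ua, Wk, Zb}.
Backdoor paths from Hs to Ct:
  P1: Hs <- Wk -> Ua <- Rw -> Ct
  P2: Hs <- Wk -> Ua -> Ct
  P3: Hs <- Rw -> Ua -> Ct
  P4: Hs <- Rw -> Ct
  P5: Hs <- Ua <- Rw -> Ct
  P6: Hs <- Ua -> Ct
  P7: Hs <- Zb -> Ct
The empty set is not sufficient: P2 (Hs <- Wk -> Ua -> Ct) has no collider blocking it and no conditioned non-collider, so it is open.
Try {Rw, Ua, Zb}:
  P1: blocked at fork node Rw ∈ conditioning set.
  P2: blocked at chain node Ua ∈ conditioning set.
  P3: blocked at fork node Rw ∈ conditioning set.
  P4: blocked at fork node Rw ∈ conditioning set.
  P5: blocked at chain node Ua ∈ conditioning set.
  P6: blocked at fork node Ua ∈ conditioning set.
  P7: blocked at fork node Zb ∈ conditioning set.
{Rw, Ua, Zb} contains no descendant of Hs and blocks every backdoor path.
Every element of {Rw, Ua, Zb} is needed (dropping Rw leaves P1 open; dropping Ua leaves P2 open; dropping Zb leaves P7 open), so no proper subset is valid.
Among all size-3 subsets of the eligible variables, only {Rw, Ua, Zb} blocks every backdoor path, so it is the unique smallest valid adjustment set.

{Rw, Ua, Zb}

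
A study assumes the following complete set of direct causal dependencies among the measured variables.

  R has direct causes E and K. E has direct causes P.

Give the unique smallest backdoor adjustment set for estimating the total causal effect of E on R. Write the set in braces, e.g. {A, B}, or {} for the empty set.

Variables eligible for adjustment (non-descendants of E, excluding E and R): {K, P}.
Backdoor paths from E to R:
  (none)
With no backdoor paths the empty set already satisfies the criterion, and it is trivially minimal.

{}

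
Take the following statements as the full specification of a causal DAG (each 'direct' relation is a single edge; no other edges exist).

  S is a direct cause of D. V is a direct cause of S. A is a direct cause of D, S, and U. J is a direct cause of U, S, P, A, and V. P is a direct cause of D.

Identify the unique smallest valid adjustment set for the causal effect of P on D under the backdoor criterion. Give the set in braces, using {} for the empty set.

{J}

Variables eligible for adjustment (non-descendants of P, excluding P and D): {A, J, S, U, V}.
Backdoor paths from P to D:
  P1: P <- J -> A -> S -> D
  P2: P <- J -> A -> D
  P3: P <- J -> V -> S <- A -> D
  P4: P <- J -> V -> S -> D
  P5: P <- J -> S <- A -> D
  P6: P <- J -> S -> D
  P7: P <- J -> U <- A -> S -> D
  P8: P <- J -> U <- A -> D
The empty set is not sufficient: P1 (P <- J -> A -> S -> D) has no collider blocking it and no conditioned non-collider, so it is open.
Try {J}:
  P1: blocked at fork node J ∈ conditioning set.
  P2: blocked at fork node J ∈ conditioning set.
  P3: blocked at fork node J ∈ conditioning set.
  P4: blocked at fork node J ∈ conditioning set.
  P5: blocked at fork node J ∈ conditioning set.
  P6: blocked at fork node J ∈ conditioning set.
  P7: blocked at fork node J ∈ conditioning set.
  P8: blocked at fork node J ∈ conditioning set.
{J} contains no descendant of P and blocks every backdoor path.
No other singleton works — e.g. {A} leaves P4 open — so {J} is the unique smallest valid adjustment set.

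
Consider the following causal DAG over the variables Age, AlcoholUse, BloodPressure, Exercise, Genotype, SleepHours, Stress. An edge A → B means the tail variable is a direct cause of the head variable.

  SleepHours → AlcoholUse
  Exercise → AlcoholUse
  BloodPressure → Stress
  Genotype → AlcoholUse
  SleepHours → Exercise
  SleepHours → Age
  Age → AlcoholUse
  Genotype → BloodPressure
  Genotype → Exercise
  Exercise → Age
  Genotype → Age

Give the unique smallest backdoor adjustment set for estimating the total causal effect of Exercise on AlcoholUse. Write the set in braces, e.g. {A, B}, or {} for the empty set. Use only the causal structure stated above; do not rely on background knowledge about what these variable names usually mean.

{Genotype, SleepHours}

Variables eligible for adjustment (non-descendants of Exercise, excluding Exercise and AlcoholUse): {BloodPressure, Genotype, SleepHours, Stress}.
Backdoor paths from Exercise to AlcoholUse:
  P1: Exercise <- SleepHours -> Age <- Genotype -> AlcoholUse
  P2: Exercise <- SleepHours -> Age -> AlcoholUse
  P3: Exercise <- SleepHours -> AlcoholUse
  P4: Exercise <- Genotype -> Age <- SleepHours -> AlcoholUse
  P5: Exercise <- Genotype -> Age -> AlcoholUse
  P6: Exercise <- Genotype -> AlcoholUse
The empty set is not sufficient: P2 (Exercise <- SleepHours -> Age -> AlcoholUse) has no collider blocking it and no conditioned non-collider, so it is open.
Try {Genotype, SleepHours}:
  P1: blocked at fork node SleepHours ∈ conditioning set.
  P2: blocked at fork node SleepHours ∈ conditioning set.
  P3: blocked at fork node SleepHours ∈ conditioning set.
  P4: blocked at fork node Genotype ∈ conditioning set.
  P5: blocked at fork node Genotype ∈ conditioning set.
  P6: blocked at fork node Genotype ∈ conditioning set.
{Genotype, SleepHours} contains no descendant of Exercise and blocks every backdoor path.
Every element of {Genotype, SleepHours} is needed (dropping Genotype leaves P5 open; dropping SleepHours leaves P2 open), so no proper subset is valid.
Among all size-2 subsets of the eligible variables, only {Genotype, SleepHours} blocks every backdoor path, so it is the unique smallest valid adjustment set.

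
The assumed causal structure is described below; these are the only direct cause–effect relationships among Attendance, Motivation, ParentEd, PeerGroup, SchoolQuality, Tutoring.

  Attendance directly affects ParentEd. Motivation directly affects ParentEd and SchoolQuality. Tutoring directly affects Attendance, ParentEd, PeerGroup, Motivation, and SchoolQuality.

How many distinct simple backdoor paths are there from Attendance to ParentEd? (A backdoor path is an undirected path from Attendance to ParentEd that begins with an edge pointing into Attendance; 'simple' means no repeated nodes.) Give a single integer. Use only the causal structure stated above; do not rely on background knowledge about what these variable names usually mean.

3

A backdoor path from Attendance to ParentEd is any simple undirected path whose first edge points into Attendance (i.e. leaves Attendance via a parent).
Parents of Attendance: {Tutoring}.
Enumerating:
  P1: Attendance <- Tutoring -> Motivation -> ParentEd
  P2: Attendance <- Tutoring -> SchoolQuality <- Motivation -> ParentEd
  P3: Attendance <- Tutoring -> ParentEd
That exhausts the simple backdoor paths. Count: 3.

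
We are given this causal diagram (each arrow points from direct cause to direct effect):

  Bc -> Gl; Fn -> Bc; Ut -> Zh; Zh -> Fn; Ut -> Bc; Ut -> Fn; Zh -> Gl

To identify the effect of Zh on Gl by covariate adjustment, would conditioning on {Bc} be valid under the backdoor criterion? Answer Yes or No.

No

Backdoor paths from Zh to Gl (paths whose first edge points into Zh):
  P1: Zh <- Ut -> Fn -> Bc -> Gl
  P2: Zh <- Ut -> Bc -> Gl
Condition 1 (no descendant of Zh in the set): FAILS — Bc is a descendant of Zh.
Condition 2 (every backdoor path blocked by {Bc}):
  P1: blocked at chain node Bc ∈ conditioning set.
  P2: blocked at chain node Bc ∈ conditioning set.
{Bc} does not satisfy the backdoor criterion.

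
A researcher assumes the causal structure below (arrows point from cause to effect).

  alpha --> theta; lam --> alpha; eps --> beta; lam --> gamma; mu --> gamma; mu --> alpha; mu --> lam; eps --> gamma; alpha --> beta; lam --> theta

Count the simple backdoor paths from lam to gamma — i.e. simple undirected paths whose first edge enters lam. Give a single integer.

2

A backdoor path from lam to gamma is any simple undirected path whose first edge points into lam (i.e. leaves lam via a parent).
Parents of lam: {mu}.
Enumerating:
  P1: lam <- mu -> alpha -> beta <- eps -> gamma
  P2: lam <- mu -> gamma
That exhausts the simple backdoor paths. Count: 2.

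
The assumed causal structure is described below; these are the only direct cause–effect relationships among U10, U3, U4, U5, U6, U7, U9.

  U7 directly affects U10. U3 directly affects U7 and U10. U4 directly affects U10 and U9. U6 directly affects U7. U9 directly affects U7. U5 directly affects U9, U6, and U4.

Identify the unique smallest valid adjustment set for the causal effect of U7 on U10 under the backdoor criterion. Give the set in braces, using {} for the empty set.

{U3, U4}

Variables eligible for adjustment (non-descendants of U7, excluding U7 and U10): {U3, U4, U5, U6, U9}.
Backdoor paths from U7 to U10:
  P1: U7 <- U9 <- U5 -> U4 -> U10
  P2: U7 <- U9 <- U4 -> U10
  P3: U7 <- U6 <- U5 -> U4 -> U10
  P4: U7 <- U6 <- U5 -> U9 <- U4 -> U10
  P5: U7 <- U3 -> U10
The empty set is not sufficient: P1 (U7 <- U9 <- U5 -> U4 -> U10) has no collider blocking it and no conditioned non-collider, so it is open.
Try {U3, U4}:
  P1: blocked at chain node U4 ∈ conditioning set.
  P2: blocked at fork node U4 ∈ conditioning set.
  P3: blocked at chain node U4 ∈ conditioning set.
  P4: blocked at collider U9 (neither it nor any descendant is in the conditioning set).
  P5: blocked at fork node U3 ∈ conditioning set.
{U3, U4} contains no descendant of U7 and blocks every backdoor path.
Every element of {U3, U4} is needed (dropping U3 leaves P5 open; dropping U4 leaves P1 open), so no proper subset is valid.
Among all size-2 subsets of the eligible variables, only {U3, U4} blocks every backdoor path, so it is the unique smallest valid adjustment set.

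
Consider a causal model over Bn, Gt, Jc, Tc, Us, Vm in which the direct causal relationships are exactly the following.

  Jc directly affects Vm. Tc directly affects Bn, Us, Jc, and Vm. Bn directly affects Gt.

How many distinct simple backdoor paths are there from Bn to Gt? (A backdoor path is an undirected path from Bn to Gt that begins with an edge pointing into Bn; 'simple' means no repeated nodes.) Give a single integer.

0

A backdoor path from Bn to Gt is any simple undirected path whose first edge points into Bn (i.e. leaves Bn via a parent).
Parents of Bn: {Tc}.
No simple path from any parent of Bn reaches Gt without revisiting Bn, so there are no backdoor paths.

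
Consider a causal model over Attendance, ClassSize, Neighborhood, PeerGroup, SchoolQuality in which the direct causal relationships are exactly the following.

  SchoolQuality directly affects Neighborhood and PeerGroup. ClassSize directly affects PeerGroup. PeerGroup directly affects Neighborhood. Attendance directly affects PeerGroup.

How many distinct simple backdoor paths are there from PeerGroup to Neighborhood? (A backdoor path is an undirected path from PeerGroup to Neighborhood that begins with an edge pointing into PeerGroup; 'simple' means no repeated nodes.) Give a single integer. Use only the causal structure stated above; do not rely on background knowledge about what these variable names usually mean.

A backdoor path from PeerGroup to Neighborhood is any simple undirected path whose first edge points into PeerGroup (i.e. leaves PeerGroup via a parent).
Parents of PeerGroup: {Attendance, ClassSize, SchoolQuality}.
Enumerating:
  P1: PeerGroup <- SchoolQuality -> Neighborhood
That exhausts the simple backdoor paths. Count: 1.

1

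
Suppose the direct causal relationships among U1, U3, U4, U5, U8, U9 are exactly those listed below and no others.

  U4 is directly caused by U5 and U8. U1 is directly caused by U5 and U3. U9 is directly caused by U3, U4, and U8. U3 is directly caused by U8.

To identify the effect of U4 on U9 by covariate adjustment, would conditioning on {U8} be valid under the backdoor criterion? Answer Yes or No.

Yes

Backdoor paths from U4 to U9 (paths whose first edge points into U4):
  P1: U4 <- U5 -> U1 <- U3 <- U8 -> U9
  P2: U4 <- U5 -> U1 <- U3 -> U9
  P3: U4 <- U8 -> U3 -> U9
  P4: U4 <- U8 -> U9
Condition 1 (no descendant of U4 in the set): holds — descendants of U4 are {U9}; none are in {U8}.
Condition 2 (every backdoor path blocked by {U8}):
  P1: blocked at collider U1 (neither it nor any descendant is in the conditioning set).
  P2: blocked at collider U1 (neither it nor any descendant is in the conditioning set).
  P3: blocked at fork node U8 ∈ conditioning set.
  P4: blocked at fork node U8 ∈ conditioning set.
{U8} satisfies the backdoor criterion.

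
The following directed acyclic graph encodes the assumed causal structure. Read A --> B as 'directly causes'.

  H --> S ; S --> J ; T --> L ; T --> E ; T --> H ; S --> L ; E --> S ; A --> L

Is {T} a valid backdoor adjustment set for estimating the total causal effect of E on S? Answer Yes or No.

Backdoor paths from E to S (paths whose first edge points into E):
  P1: E <- T -> H -> S
  P2: E <- T -> L <- S
Condition 1 (no descendant of E in the set): holds — descendants of E are {J, L, S}; none are in {T}.
Condition 2 (every backdoor path blocked by {T}):
  P1: blocked at fork node T ∈ conditioning set.
  P2: blocked at fork node T ∈ conditioning set.
{T} satisfies the backdoor criterion.

Yes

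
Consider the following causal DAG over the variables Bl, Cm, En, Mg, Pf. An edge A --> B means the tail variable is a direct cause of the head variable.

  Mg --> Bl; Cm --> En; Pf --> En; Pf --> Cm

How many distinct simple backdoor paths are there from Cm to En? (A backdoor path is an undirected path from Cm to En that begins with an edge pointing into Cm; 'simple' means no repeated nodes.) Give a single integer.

A backdoor path from Cm to En is any simple undirected path whose first edge points into Cm (i.e. leaves Cm via a parent).
Parents of Cm: {Pf}.
Enumerating:
  P1: Cm <- Pf -> En
That exhausts the simple backdoor paths. Count: 1.

1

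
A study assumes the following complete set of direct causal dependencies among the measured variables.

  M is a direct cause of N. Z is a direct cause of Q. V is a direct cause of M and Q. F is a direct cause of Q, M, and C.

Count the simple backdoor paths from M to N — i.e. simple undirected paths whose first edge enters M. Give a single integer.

A backdoor path from M to N is any simple undirected path whose first edge points into M (i.e. leaves M via a parent).
Parents of M: {F, V}.
No simple path from any parent of M reaches N without revisiting M, so there are no backdoor paths.

0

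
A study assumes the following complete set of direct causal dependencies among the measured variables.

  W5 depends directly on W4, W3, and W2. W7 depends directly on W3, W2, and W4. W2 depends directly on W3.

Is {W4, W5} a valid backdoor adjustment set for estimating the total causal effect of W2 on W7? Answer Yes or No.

No

Backdoor paths from W2 to W7 (paths whose first edge points into W2):
  P1: W2 <- W3 -> W5 <- W4 -> W7
  P2: W2 <- W3 -> W7
Condition 1 (no descendant of W2 in the set): FAILS — W5 is a descendant of W2.
Condition 2 (every backdoor path blocked by {W4, W5}):
  P1: blocked at fork node W4 ∈ conditioning set.
  P2: open — no interior node is in the conditioning set.
{W4, W5} does not satisfy the backdoor criterion.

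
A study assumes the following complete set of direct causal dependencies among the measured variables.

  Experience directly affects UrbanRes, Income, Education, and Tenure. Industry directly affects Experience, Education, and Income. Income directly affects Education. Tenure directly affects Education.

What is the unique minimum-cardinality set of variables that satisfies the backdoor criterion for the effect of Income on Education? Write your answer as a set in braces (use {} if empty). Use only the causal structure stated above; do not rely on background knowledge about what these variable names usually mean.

Variables eligible for adjustment (non-descendants of Income, excluding Income and Education): {Experience, Industry, Tenure, UrbanRes}.
Backdoor paths from Income to Education:
  P1: Income <- Industry -> Experience -> Tenure -> Education
  P2: Income <- Industry -> Experience -> Education
  P3: Income <- Industry -> Education
  P4: Income <- Experience <- Industry -> Education
  P5: Income <- Experience -> Tenure -> Education
  P6: Income <- Experience -> Education
The empty set is not sufficient: P1 (Income <- Industry -> Experience -> Tenure -> Education) has no collider blocking it and no conditioned non-collider, so it is open.
Try {Experience, Industry}:
  P1: blocked at fork node Industry ∈ conditioning set.
  P2: blocked at fork node Industry ∈ conditioning set.
  P3: blocked at fork node Industry ∈ conditioning set.
  P4: blocked at chain node Experience ∈ conditioning set.
  P5: blocked at fork node Experience ∈ conditioning set.
  P6: blocked at fork node Experience ∈ conditioning set.
{Experience, Industry} contains no descendant of Income and blocks every backdoor path.
Every element of {Experience, Industry} is needed (dropping Experience leaves P5 open; dropping Industry leaves P3 open), so no proper subset is valid.
Among all size-2 subsets of the eligible variables, only {Experience, Industry} blocks every backdoor path, so it is the unique smallest valid adjustment set.

{Experience, Industry}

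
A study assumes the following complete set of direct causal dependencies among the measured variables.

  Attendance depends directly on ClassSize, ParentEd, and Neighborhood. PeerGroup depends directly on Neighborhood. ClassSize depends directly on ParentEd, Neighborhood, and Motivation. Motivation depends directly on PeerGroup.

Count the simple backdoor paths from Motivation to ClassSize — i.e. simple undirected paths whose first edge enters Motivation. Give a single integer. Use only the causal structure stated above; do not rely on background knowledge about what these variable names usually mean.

A backdoor path from Motivation to ClassSize is any simple undirected path whose first edge points into Motivation (i.e. leaves Motivation via a parent).
Parents of Motivation: {PeerGroup}.
Enumerating:
  P1: Motivation <- PeerGroup <- Neighborhood -> ClassSize
  P2: Motivation <- PeerGroup <- Neighborhood -> Attendance <- ParentEd -> ClassSize
  P3: Motivation <- PeerGroup <- Neighborhood -> Attendance <- ClassSize
That exhausts the simple backdoor paths. Count: 3.

3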